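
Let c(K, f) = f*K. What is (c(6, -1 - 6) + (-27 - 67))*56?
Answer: -7616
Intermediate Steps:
c(K, f) = K*f
(c(6, -1 - 6) + (-27 - 67))*56 = (6*(-1 - 6) + (-27 - 67))*56 = (6*(-7) - 94)*56 = (-42 - 94)*56 = -136*56 = -7616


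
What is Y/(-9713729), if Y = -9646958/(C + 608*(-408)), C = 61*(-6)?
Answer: -4823479/1206590847735 ≈ -3.9976e-6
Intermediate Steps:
C = -366
Y = 4823479/124215 (Y = -9646958/(-366 + 608*(-408)) = -9646958/(-366 - 248064) = -9646958/(-248430) = -9646958*(-1/248430) = 4823479/124215 ≈ 38.832)
Y/(-9713729) = (4823479/124215)/(-9713729) = (4823479/124215)*(-1/9713729) = -4823479/1206590847735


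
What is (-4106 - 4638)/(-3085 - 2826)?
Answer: 8744/5911 ≈ 1.4793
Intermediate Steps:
(-4106 - 4638)/(-3085 - 2826) = -8744/(-5911) = -8744*(-1/5911) = 8744/5911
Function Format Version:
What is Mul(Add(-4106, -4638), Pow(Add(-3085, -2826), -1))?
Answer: Rational(8744, 5911) ≈ 1.4793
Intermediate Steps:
Mul(Add(-4106, -4638), Pow(Add(-3085, -2826), -1)) = Mul(-8744, Pow(-5911, -1)) = Mul(-8744, Rational(-1, 5911)) = Rational(8744, 5911)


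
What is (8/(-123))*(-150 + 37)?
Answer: 904/123 ≈ 7.3496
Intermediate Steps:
(8/(-123))*(-150 + 37) = (8*(-1/123))*(-113) = -8/123*(-113) = 904/123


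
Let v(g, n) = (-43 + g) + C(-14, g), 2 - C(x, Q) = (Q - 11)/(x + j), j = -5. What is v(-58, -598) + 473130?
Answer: 8987520/19 ≈ 4.7303e+5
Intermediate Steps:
C(x, Q) = 2 - (-11 + Q)/(-5 + x) (C(x, Q) = 2 - (Q - 11)/(x - 5) = 2 - (-11 + Q)/(-5 + x))
v(g, n) = -790/19 + 20*g/19 (v(g, n) = (-43 + g) + (1 - g + 2*(-14))/(-5 - 14) = (-43 + g) + (1 - g - 28)/(-19) = (-43 + g) - (-27 - g)/19 = (-43 + g) + (27/19 + g/19) = -790/19 + 20*g/19)
v(-58, -598) + 473130 = (-790/19 + (20/19)*(-58)) + 473130 = (-790/19 - 1160/19) + 473130 = -1950/19 + 473130 = 8987520/19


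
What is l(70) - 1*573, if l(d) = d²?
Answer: 4327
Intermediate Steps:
l(70) - 1*573 = 70² - 1*573 = 4900 - 573 = 4327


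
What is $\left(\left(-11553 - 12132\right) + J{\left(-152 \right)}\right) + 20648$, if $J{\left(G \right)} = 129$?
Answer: $-2908$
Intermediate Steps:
$\left(\left(-11553 - 12132\right) + J{\left(-152 \right)}\right) + 20648 = \left(\left(-11553 - 12132\right) + 129\right) + 20648 = \left(-23685 + 129\right) + 20648 = -23556 + 20648 = -2908$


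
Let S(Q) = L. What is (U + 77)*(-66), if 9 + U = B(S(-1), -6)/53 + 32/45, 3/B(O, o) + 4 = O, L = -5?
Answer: -3604942/795 ≈ -4534.5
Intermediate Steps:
S(Q) = -5
B(O, o) = 3/(-4 + O)
U = -19784/2385 (U = -9 + ((3/(-4 - 5))/53 + 32/45) = -9 + ((3/(-9))*(1/53) + 32*(1/45)) = -9 + ((3*(-⅑))*(1/53) + 32/45) = -9 + (-⅓*1/53 + 32/45) = -9 + (-1/159 + 32/45) = -9 + 1681/2385 = -19784/2385 ≈ -8.2952)
(U + 77)*(-66) = (-19784/2385 + 77)*(-66) = (163861/2385)*(-66) = -3604942/795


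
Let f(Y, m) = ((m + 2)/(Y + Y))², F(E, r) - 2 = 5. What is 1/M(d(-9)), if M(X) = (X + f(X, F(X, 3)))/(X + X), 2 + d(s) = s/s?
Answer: -8/77 ≈ -0.10390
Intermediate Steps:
F(E, r) = 7 (F(E, r) = 2 + 5 = 7)
f(Y, m) = (2 + m)²/(4*Y²) (f(Y, m) = ((2 + m)/((2*Y)))² = ((2 + m)*(1/(2*Y)))² = ((2 + m)/(2*Y))² = (2 + m)²/(4*Y²))
d(s) = -1 (d(s) = -2 + s/s = -2 + 1 = -1)
M(X) = (X + 81/(4*X²))/(2*X) (M(X) = (X + (2 + 7)²/(4*X²))/(X + X) = (X + (¼)*9²/X²)/((2*X)) = (X + (¼)*81/X²)*(1/(2*X)) = (X + 81/(4*X²))*(1/(2*X)) = (X + 81/(4*X²))/(2*X))
1/M(d(-9)) = 1/(½ + (81/8)/(-1)³) = 1/(½ + (81/8)*(-1)) = 1/(½ - 81/8) = 1/(-77/8) = -8/77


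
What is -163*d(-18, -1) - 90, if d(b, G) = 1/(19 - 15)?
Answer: -523/4 ≈ -130.75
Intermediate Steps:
d(b, G) = ¼ (d(b, G) = 1/4 = ¼)
-163*d(-18, -1) - 90 = -163*¼ - 90 = -163/4 - 90 = -523/4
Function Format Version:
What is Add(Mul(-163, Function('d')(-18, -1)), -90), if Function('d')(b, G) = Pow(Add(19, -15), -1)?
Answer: Rational(-523, 4) ≈ -130.75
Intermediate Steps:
Function('d')(b, G) = Rational(1, 4) (Function('d')(b, G) = Pow(4, -1) = Rational(1, 4))
Add(Mul(-163, Function('d')(-18, -1)), -90) = Add(Mul(-163, Rational(1, 4)), -90) = Add(Rational(-163, 4), -90) = Rational(-523, 4)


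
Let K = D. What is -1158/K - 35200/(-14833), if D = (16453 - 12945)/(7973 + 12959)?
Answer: -89854350662/13008541 ≈ -6907.3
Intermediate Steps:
D = 877/5233 (D = 3508/20932 = 3508*(1/20932) = 877/5233 ≈ 0.16759)
K = 877/5233 ≈ 0.16759
-1158/K - 35200/(-14833) = -1158/877/5233 - 35200/(-14833) = -1158*5233/877 - 35200*(-1/14833) = -6059814/877 + 35200/14833 = -89854350662/13008541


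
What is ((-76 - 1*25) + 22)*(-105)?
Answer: 8295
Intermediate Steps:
((-76 - 1*25) + 22)*(-105) = ((-76 - 25) + 22)*(-105) = (-101 + 22)*(-105) = -79*(-105) = 8295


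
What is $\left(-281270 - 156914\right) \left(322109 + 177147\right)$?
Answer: $-218765991104$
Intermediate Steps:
$\left(-281270 - 156914\right) \left(322109 + 177147\right) = \left(-438184\right) 499256 = -218765991104$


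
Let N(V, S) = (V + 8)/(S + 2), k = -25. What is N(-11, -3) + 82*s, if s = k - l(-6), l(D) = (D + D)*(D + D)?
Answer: -13855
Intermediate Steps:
l(D) = 4*D**2 (l(D) = (2*D)*(2*D) = 4*D**2)
s = -169 (s = -25 - 4*(-6)**2 = -25 - 4*36 = -25 - 1*144 = -25 - 144 = -169)
N(V, S) = (8 + V)/(2 + S)
N(-11, -3) + 82*s = (8 - 11)/(2 - 3) + 82*(-169) = -3/(-1) - 13858 = -1*(-3) - 13858 = 3 - 13858 = -13855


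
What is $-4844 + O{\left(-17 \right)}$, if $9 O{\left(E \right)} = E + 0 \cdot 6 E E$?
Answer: $- \frac{43613}{9} \approx -4845.9$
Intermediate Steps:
$O{\left(E \right)} = \frac{E}{9}$ ($O{\left(E \right)} = \frac{E + 0 \cdot 6 E E}{9} = \frac{E + 0 \cdot 6 E^{2}}{9} = \frac{E + 0}{9} = \frac{E}{9}$)
$-4844 + O{\left(-17 \right)} = -4844 + \frac{1}{9} \left(-17\right) = -4844 - \frac{17}{9} = - \frac{43613}{9}$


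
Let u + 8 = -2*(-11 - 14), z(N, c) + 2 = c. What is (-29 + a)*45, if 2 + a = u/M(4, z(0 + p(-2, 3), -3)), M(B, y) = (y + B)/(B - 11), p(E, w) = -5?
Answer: 11835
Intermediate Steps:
z(N, c) = -2 + c
M(B, y) = (B + y)/(-11 + B)
u = 42 (u = -8 - 2*(-11 - 14) = -8 - 2*(-25) = -8 + 50 = 42)
a = 292 (a = -2 + 42/(((4 + (-2 - 3))/(-11 + 4))) = -2 + 42/(((4 - 5)/(-7))) = -2 + 42/((-1/7*(-1))) = -2 + 42/(1/7) = -2 + 42*7 = -2 + 294 = 292)
(-29 + a)*45 = (-29 + 292)*45 = 263*45 = 11835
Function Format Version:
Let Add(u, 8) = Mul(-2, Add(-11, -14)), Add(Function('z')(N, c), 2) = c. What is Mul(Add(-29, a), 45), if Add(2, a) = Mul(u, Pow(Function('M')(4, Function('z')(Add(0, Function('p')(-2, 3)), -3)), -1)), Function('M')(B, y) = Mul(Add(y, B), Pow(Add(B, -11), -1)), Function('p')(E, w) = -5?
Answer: 11835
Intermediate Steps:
Function('z')(N, c) = Add(-2, c)
Function('M')(B, y) = Mul(Pow(Add(-11, B), -1), Add(B, y)) (Function('M')(B, y) = Mul(Add(B, y), Pow(Add(-11, B), -1)) = Mul(Pow(Add(-11, B), -1), Add(B, y)))
u = 42 (u = Add(-8, Mul(-2, Add(-11, -14))) = Add(-8, Mul(-2, -25)) = Add(-8, 50) = 42)
a = 292 (a = Add(-2, Mul(42, Pow(Mul(Pow(Add(-11, 4), -1), Add(4, Add(-2, -3))), -1))) = Add(-2, Mul(42, Pow(Mul(Pow(-7, -1), Add(4, -5)), -1))) = Add(-2, Mul(42, Pow(Mul(Rational(-1, 7), -1), -1))) = Add(-2, Mul(42, Pow(Rational(1, 7), -1))) = Add(-2, Mul(42, 7)) = Add(-2, 294) = 292)
Mul(Add(-29, a), 45) = Mul(Add(-29, 292), 45) = Mul(263, 45) = 11835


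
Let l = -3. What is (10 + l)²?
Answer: 49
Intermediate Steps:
(10 + l)² = (10 - 3)² = 7² = 49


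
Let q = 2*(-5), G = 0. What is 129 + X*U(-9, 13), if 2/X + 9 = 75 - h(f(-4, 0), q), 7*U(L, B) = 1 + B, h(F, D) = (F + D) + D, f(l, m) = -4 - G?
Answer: 5807/45 ≈ 129.04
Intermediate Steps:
f(l, m) = -4 (f(l, m) = -4 - 1*0 = -4 + 0 = -4)
q = -10
h(F, D) = F + 2*D (h(F, D) = (D + F) + D = F + 2*D)
U(L, B) = ⅐ + B/7 (U(L, B) = (1 + B)/7 = ⅐ + B/7)
X = 1/45 (X = 2/(-9 + (75 - (-4 + 2*(-10)))) = 2/(-9 + (75 - (-4 - 20))) = 2/(-9 + (75 - 1*(-24))) = 2/(-9 + (75 + 24)) = 2/(-9 + 99) = 2/90 = 2*(1/90) = 1/45 ≈ 0.022222)
129 + X*U(-9, 13) = 129 + (⅐ + (⅐)*13)/45 = 129 + (⅐ + 13/7)/45 = 129 + (1/45)*2 = 129 + 2/45 = 5807/45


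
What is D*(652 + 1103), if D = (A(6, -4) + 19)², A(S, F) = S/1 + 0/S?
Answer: 1096875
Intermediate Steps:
A(S, F) = S (A(S, F) = S*1 + 0 = S + 0 = S)
D = 625 (D = (6 + 19)² = 25² = 625)
D*(652 + 1103) = 625*(652 + 1103) = 625*1755 = 1096875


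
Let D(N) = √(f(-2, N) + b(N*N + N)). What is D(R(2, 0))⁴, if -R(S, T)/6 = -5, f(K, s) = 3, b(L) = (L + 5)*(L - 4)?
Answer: 749632150969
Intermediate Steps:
b(L) = (-4 + L)*(5 + L) (b(L) = (5 + L)*(-4 + L) = (-4 + L)*(5 + L))
R(S, T) = 30 (R(S, T) = -6*(-5) = 30)
D(N) = √(-17 + N + N² + (N + N²)²) (D(N) = √(3 + (-20 + (N*N + N) + (N*N + N)²)) = √(3 + (-20 + (N² + N) + (N² + N)²)) = √(3 + (-20 + (N + N²) + (N + N²)²)) = √(3 + (-20 + N + N² + (N + N²)²)) = √(-17 + N + N² + (N + N²)²))
D(R(2, 0))⁴ = (√(-17 + 30*(1 + 30) + 30²*(1 + 30)²))⁴ = (√(-17 + 30*31 + 900*31²))⁴ = (√(-17 + 930 + 900*961))⁴ = (√(-17 + 930 + 864900))⁴ = (√865813)⁴ = 749632150969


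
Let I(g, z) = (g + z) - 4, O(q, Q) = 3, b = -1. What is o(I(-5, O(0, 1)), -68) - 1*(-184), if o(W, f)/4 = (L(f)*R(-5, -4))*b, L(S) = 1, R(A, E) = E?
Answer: 200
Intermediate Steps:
I(g, z) = -4 + g + z
o(W, f) = 16 (o(W, f) = 4*((1*(-4))*(-1)) = 4*(-4*(-1)) = 4*4 = 16)
o(I(-5, O(0, 1)), -68) - 1*(-184) = 16 - 1*(-184) = 16 + 184 = 200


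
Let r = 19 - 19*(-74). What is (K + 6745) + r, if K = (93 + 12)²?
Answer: 19195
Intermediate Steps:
K = 11025 (K = 105² = 11025)
r = 1425 (r = 19 + 1406 = 1425)
(K + 6745) + r = (11025 + 6745) + 1425 = 17770 + 1425 = 19195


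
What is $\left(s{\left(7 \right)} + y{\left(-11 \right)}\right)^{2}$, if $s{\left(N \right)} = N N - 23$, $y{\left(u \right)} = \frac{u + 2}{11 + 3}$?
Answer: $\frac{126025}{196} \approx 642.98$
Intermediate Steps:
$y{\left(u \right)} = \frac{1}{7} + \frac{u}{14}$ ($y{\left(u \right)} = \frac{2 + u}{14} = \left(2 + u\right) \frac{1}{14} = \frac{1}{7} + \frac{u}{14}$)
$s{\left(N \right)} = -23 + N^{2}$ ($s{\left(N \right)} = N^{2} - 23 = -23 + N^{2}$)
$\left(s{\left(7 \right)} + y{\left(-11 \right)}\right)^{2} = \left(\left(-23 + 7^{2}\right) + \left(\frac{1}{7} + \frac{1}{14} \left(-11\right)\right)\right)^{2} = \left(\left(-23 + 49\right) + \left(\frac{1}{7} - \frac{11}{14}\right)\right)^{2} = \left(26 - \frac{9}{14}\right)^{2} = \left(\frac{355}{14}\right)^{2} = \frac{126025}{196}$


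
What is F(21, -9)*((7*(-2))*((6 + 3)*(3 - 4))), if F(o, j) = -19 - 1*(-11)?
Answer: -1008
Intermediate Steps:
F(o, j) = -8 (F(o, j) = -19 + 11 = -8)
F(21, -9)*((7*(-2))*((6 + 3)*(3 - 4))) = -8*7*(-2)*(6 + 3)*(3 - 4) = -(-112)*9*(-1) = -(-112)*(-9) = -8*126 = -1008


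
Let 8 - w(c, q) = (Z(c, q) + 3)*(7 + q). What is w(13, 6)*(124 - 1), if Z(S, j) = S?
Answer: -24600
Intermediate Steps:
w(c, q) = 8 - (3 + c)*(7 + q) (w(c, q) = 8 - (c + 3)*(7 + q) = 8 - (3 + c)*(7 + q))
w(13, 6)*(124 - 1) = (-13 - 7*13 - 3*6 - 1*13*6)*(124 - 1) = (-13 - 91 - 18 - 78)*123 = -200*123 = -24600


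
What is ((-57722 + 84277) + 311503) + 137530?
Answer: 475588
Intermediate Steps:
((-57722 + 84277) + 311503) + 137530 = (26555 + 311503) + 137530 = 338058 + 137530 = 475588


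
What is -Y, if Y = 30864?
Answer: -30864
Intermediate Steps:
-Y = -1*30864 = -30864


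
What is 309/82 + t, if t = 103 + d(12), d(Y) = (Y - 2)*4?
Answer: 12035/82 ≈ 146.77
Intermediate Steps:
d(Y) = -8 + 4*Y (d(Y) = (-2 + Y)*4 = -8 + 4*Y)
t = 143 (t = 103 + (-8 + 4*12) = 103 + (-8 + 48) = 103 + 40 = 143)
309/82 + t = 309/82 + 143 = 12035/82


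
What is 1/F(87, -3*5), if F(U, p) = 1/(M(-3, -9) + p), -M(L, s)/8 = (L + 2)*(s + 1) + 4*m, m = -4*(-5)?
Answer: -719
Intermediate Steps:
m = 20
M(L, s) = -640 - 8*(1 + s)*(2 + L) (M(L, s) = -8*((L + 2)*(s + 1) + 4*20) = -8*((2 + L)*(1 + s) + 80) = -8*((1 + s)*(2 + L) + 80) = -8*(80 + (1 + s)*(2 + L)) = -640 - 8*(1 + s)*(2 + L))
F(U, p) = 1/(-704 + p) (F(U, p) = 1/((-656 - 16*(-9) - 8*(-3) - 8*(-3)*(-9)) + p) = 1/((-656 + 144 + 24 - 216) + p) = 1/(-704 + p))
1/F(87, -3*5) = 1/(1/(-704 - 3*5)) = 1/(1/(-704 - 15)) = 1/(1/(-719)) = 1/(-1/719) = -719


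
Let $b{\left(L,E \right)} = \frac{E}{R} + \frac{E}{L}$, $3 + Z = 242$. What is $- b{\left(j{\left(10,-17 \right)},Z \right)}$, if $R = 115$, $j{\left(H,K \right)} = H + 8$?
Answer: $- \frac{31787}{2070} \approx -15.356$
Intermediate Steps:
$Z = 239$ ($Z = -3 + 242 = 239$)
$j{\left(H,K \right)} = 8 + H$
$b{\left(L,E \right)} = \frac{E}{115} + \frac{E}{L}$
$- b{\left(j{\left(10,-17 \right)},Z \right)} = - (\frac{1}{115} \cdot 239 + \frac{239}{8 + 10}) = - (\frac{239}{115} + \frac{239}{18}) = \left(-1\right) \frac{31787}{2070} = - \frac{31787}{2070}$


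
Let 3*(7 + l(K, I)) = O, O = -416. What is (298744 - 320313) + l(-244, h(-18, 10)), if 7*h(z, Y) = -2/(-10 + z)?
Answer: -65144/3 ≈ -21715.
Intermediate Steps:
h(z, Y) = -2/(7*(-10 + z)) (h(z, Y) = (-2/(-10 + z))/7 = -2/(7*(-10 + z)))
l(K, I) = -437/3 (l(K, I) = -7 + (⅓)*(-416) = -7 - 416/3 = -437/3)
(298744 - 320313) + l(-244, h(-18, 10)) = (298744 - 320313) - 437/3 = -21569 - 437/3 = -65144/3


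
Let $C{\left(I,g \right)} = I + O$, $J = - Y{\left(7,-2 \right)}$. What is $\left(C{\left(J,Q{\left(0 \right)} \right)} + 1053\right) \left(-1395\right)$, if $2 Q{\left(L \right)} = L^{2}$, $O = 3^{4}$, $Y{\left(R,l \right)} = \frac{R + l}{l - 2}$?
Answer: $- \frac{6334695}{4} \approx -1.5837 \cdot 10^{6}$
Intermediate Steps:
$Y{\left(R,l \right)} = \frac{R + l}{-2 + l}$
$O = 81$
$Q{\left(L \right)} = \frac{L^{2}}{2}$
$J = \frac{5}{4}$ ($J = - \frac{7 - 2}{-2 - 2} = - \frac{5}{-4} = - \frac{\left(-1\right) 5}{4} = \left(-1\right) \left(- \frac{5}{4}\right) = \frac{5}{4} \approx 1.25$)
$C{\left(I,g \right)} = 81 + I$ ($C{\left(I,g \right)} = I + 81 = 81 + I$)
$\left(C{\left(J,Q{\left(0 \right)} \right)} + 1053\right) \left(-1395\right) = \left(\left(81 + \frac{5}{4}\right) + 1053\right) \left(-1395\right) = \left(\frac{329}{4} + 1053\right) \left(-1395\right) = \frac{4541}{4} \left(-1395\right) = - \frac{6334695}{4}$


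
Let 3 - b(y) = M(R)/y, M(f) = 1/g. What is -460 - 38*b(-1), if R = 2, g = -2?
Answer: -555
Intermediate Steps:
M(f) = -½ (M(f) = 1/(-2) = -½)
b(y) = 3 + 1/(2*y) (b(y) = 3 - (-1)/(2*y) = 3 + 1/(2*y))
-460 - 38*b(-1) = -460 - 38*(3 + (½)/(-1)) = -460 - 38*(3 + (½)*(-1)) = -460 - 38*(3 - ½) = -460 - 38*5/2 = -460 - 95 = -555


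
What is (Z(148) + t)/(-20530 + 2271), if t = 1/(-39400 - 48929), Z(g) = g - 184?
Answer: 3179845/1612799211 ≈ 0.0019716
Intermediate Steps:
Z(g) = -184 + g
t = -1/88329 (t = 1/(-88329) = -1/88329 ≈ -1.1321e-5)
(Z(148) + t)/(-20530 + 2271) = ((-184 + 148) - 1/88329)/(-20530 + 2271) = (-36 - 1/88329)/(-18259) = -3179845/88329*(-1/18259) = 3179845/1612799211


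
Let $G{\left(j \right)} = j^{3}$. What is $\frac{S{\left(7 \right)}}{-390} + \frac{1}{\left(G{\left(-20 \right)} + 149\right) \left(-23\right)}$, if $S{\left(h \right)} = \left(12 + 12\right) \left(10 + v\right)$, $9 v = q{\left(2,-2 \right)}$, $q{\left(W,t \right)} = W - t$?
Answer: $- \frac{22631621}{35211735} \approx -0.64273$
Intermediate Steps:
$v = \frac{4}{9}$ ($v = \frac{2 - -2}{9} = \frac{2 + 2}{9} = \frac{1}{9} \cdot 4 = \frac{4}{9} \approx 0.44444$)
$S{\left(h \right)} = \frac{752}{3}$ ($S{\left(h \right)} = \left(12 + 12\right) \left(10 + \frac{4}{9}\right) = 24 \cdot \frac{94}{9} = \frac{752}{3}$)
$\frac{S{\left(7 \right)}}{-390} + \frac{1}{\left(G{\left(-20 \right)} + 149\right) \left(-23\right)} = \frac{752}{3 \left(-390\right)} + \frac{1}{\left(\left(-20\right)^{3} + 149\right) \left(-23\right)} = \frac{752}{3} \left(- \frac{1}{390}\right) + \frac{1}{-8000 + 149} \left(- \frac{1}{23}\right) = - \frac{376}{585} + \frac{1}{-7851} \left(- \frac{1}{23}\right) = - \frac{376}{585} - - \frac{1}{180573} = - \frac{376}{585} + \frac{1}{180573} = - \frac{22631621}{35211735}$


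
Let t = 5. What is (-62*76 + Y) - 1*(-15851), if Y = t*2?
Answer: 11149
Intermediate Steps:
Y = 10 (Y = 5*2 = 10)
(-62*76 + Y) - 1*(-15851) = (-62*76 + 10) - 1*(-15851) = (-4712 + 10) + 15851 = -4702 + 15851 = 11149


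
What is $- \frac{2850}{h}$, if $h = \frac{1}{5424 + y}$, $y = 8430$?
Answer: $-39483900$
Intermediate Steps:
$h = \frac{1}{13854}$ ($h = \frac{1}{5424 + 8430} = \frac{1}{13854} \approx 7.2181 \cdot 10^{-5}$)
$- \frac{2850}{h} = - 2850 \frac{1}{\frac{1}{13854}} = \left(-2850\right) 13854 = -39483900$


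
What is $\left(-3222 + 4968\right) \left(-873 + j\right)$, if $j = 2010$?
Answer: $1985202$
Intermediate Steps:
$\left(-3222 + 4968\right) \left(-873 + j\right) = \left(-3222 + 4968\right) \left(-873 + 2010\right) = 1746 \cdot 1137 = 1985202$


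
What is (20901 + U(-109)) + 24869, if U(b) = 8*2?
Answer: 45786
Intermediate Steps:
U(b) = 16
(20901 + U(-109)) + 24869 = (20901 + 16) + 24869 = 20917 + 24869 = 45786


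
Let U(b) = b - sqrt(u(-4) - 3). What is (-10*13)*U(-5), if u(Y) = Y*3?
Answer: 650 + 130*I*sqrt(15) ≈ 650.0 + 503.49*I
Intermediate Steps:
u(Y) = 3*Y
U(b) = b - I*sqrt(15) (U(b) = b - sqrt(3*(-4) - 3) = b - sqrt(-12 - 3) = b - sqrt(-15) = b - I*sqrt(15))
(-10*13)*U(-5) = (-10*13)*(-5 - I*sqrt(15)) = -130*(-5 - I*sqrt(15)) = 650 + 130*I*sqrt(15)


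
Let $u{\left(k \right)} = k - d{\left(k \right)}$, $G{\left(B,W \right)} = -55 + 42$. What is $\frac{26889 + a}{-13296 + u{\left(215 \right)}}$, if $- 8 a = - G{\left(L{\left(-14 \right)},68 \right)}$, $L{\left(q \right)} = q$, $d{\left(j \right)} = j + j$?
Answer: $- \frac{215099}{108088} \approx -1.99$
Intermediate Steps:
$d{\left(j \right)} = 2 j$
$G{\left(B,W \right)} = -13$
$u{\left(k \right)} = - k$ ($u{\left(k \right)} = k - 2 k = - k$)
$a = - \frac{13}{8}$ ($a = - \frac{\left(-1\right) \left(-13\right)}{8} = \left(- \frac{1}{8}\right) 13 = - \frac{13}{8} \approx -1.625$)
$\frac{26889 + a}{-13296 + u{\left(215 \right)}} = \frac{26889 - \frac{13}{8}}{-13296 - 215} = \frac{215099}{8 \left(-13296 - 215\right)} = \frac{215099}{8 \left(-13511\right)} = \frac{215099}{8} \left(- \frac{1}{13511}\right) = - \frac{215099}{108088}$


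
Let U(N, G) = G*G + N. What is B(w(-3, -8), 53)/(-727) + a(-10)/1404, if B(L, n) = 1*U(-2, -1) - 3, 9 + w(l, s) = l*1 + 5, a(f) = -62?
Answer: -19729/510354 ≈ -0.038657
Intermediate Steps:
U(N, G) = N + G² (U(N, G) = G² + N = N + G²)
w(l, s) = -4 + l (w(l, s) = -9 + (l*1 + 5) = -9 + (l + 5) = -9 + (5 + l) = -4 + l)
B(L, n) = -4 (B(L, n) = 1*(-2 + (-1)²) - 3 = 1*(-2 + 1) - 3 = 1*(-1) - 3 = -1 - 3 = -4)
B(w(-3, -8), 53)/(-727) + a(-10)/1404 = -4/(-727) - 62/1404 = -4*(-1/727) - 62*1/1404 = 4/727 - 31/702 = -19729/510354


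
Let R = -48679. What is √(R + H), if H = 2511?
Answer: 2*I*√11542 ≈ 214.87*I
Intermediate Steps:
√(R + H) = √(-48679 + 2511) = √(-46168) = 2*I*√11542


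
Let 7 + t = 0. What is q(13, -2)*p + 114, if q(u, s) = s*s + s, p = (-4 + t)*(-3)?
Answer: 180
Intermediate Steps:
t = -7 (t = -7 + 0 = -7)
p = 33 (p = (-4 - 7)*(-3) = -11*(-3) = 33)
q(u, s) = s + s**2 (q(u, s) = s**2 + s = s + s**2)
q(13, -2)*p + 114 = -2*(1 - 2)*33 + 114 = -2*(-1)*33 + 114 = 2*33 + 114 = 66 + 114 = 180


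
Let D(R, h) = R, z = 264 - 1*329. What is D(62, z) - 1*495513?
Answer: -495451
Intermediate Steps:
z = -65 (z = 264 - 329 = -65)
D(62, z) - 1*495513 = 62 - 1*495513 = 62 - 495513 = -495451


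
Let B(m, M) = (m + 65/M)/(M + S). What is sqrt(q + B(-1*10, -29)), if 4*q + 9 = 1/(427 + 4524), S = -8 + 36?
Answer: 3*sqrt(91543385978)/287158 ≈ 3.1609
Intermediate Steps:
S = 28
B(m, M) = (m + 65/M)/(28 + M) (B(m, M) = (m + 65/M)/(M + 28) = (m + 65/M)/(28 + M))
q = -22279/9902 (q = -9/4 + 1/(4*(427 + 4524)) = -9/4 + (1/4)/4951 = -9/4 + (1/4)*(1/4951) = -9/4 + 1/19804 = -22279/9902 ≈ -2.2500)
sqrt(q + B(-1*10, -29)) = sqrt(-22279/9902 + (65 - (-29)*10)/((-29)*(28 - 29))) = sqrt(-22279/9902 - 1/29*(65 - 29*(-10))/(-1)) = sqrt(-22279/9902 - 1/29*(-1)*(65 + 290)) = sqrt(-22279/9902 - 1/29*(-1)*355) = sqrt(-22279/9902 + 355/29) = sqrt(2869119/287158) = 3*sqrt(91543385978)/287158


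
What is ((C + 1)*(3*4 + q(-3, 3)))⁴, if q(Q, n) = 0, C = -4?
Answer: 1679616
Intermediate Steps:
((C + 1)*(3*4 + q(-3, 3)))⁴ = ((-4 + 1)*(3*4 + 0))⁴ = (-3*(12 + 0))⁴ = (-3*12)⁴ = (-36)⁴ = 1679616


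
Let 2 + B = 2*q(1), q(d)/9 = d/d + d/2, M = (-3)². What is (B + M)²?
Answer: 1156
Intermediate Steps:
M = 9
q(d) = 9 + 9*d/2 (q(d) = 9*(d/d + d/2) = 9*(1 + d*(½)) = 9*(1 + d/2) = 9 + 9*d/2)
B = 25 (B = -2 + 2*(9 + (9/2)*1) = -2 + 2*(9 + 9/2) = -2 + 2*(27/2) = -2 + 27 = 25)
(B + M)² = (25 + 9)² = 34² = 1156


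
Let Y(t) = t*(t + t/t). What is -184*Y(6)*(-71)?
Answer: 548688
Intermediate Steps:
Y(t) = t*(1 + t) (Y(t) = t*(t + 1) = t*(1 + t))
-184*Y(6)*(-71) = -1104*(1 + 6)*(-71) = -1104*7*(-71) = -184*42*(-71) = -7728*(-71) = 548688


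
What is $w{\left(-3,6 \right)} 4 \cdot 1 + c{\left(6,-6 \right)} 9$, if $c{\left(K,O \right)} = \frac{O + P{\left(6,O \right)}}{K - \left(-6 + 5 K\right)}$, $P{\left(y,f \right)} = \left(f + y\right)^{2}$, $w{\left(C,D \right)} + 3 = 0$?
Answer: $-9$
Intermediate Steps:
$w{\left(C,D \right)} = -3$ ($w{\left(C,D \right)} = -3 + 0 = -3$)
$c{\left(K,O \right)} = \frac{O + \left(6 + O\right)^{2}}{6 - 4 K}$ ($c{\left(K,O \right)} = \frac{O + \left(O + 6\right)^{2}}{K - \left(-6 + 5 K\right)} = \frac{O + \left(6 + O\right)^{2}}{K - \left(-6 + 5 K\right)} = \frac{O + \left(6 + O\right)^{2}}{6 - 4 K}$)
$w{\left(-3,6 \right)} 4 \cdot 1 + c{\left(6,-6 \right)} 9 = \left(-3\right) 4 \cdot 1 + \frac{\left(-1\right) \left(-6\right) - \left(6 - 6\right)^{2}}{2 \left(-3 + 2 \cdot 6\right)} 9 = \left(-12\right) 1 + \frac{6 - 0^{2}}{2 \left(-3 + 12\right)} 9 = -12 + \frac{6 - 0}{2 \cdot 9} \cdot 9 = -12 + \frac{1}{2} \cdot \frac{1}{9} \left(6 + 0\right) 9 = -12 + \frac{1}{2} \cdot \frac{1}{9} \cdot 6 \cdot 9 = -12 + \frac{1}{3} \cdot 9 = -12 + 3 = -9$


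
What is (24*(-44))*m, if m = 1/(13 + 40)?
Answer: -1056/53 ≈ -19.925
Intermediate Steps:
m = 1/53 ≈ 0.018868
(24*(-44))*m = (24*(-44))*(1/53) = -1056*1/53 = -1056/53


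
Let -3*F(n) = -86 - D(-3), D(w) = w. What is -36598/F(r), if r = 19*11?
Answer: -109794/83 ≈ -1322.8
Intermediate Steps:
r = 209
F(n) = 83/3 (F(n) = -(-86 - 1*(-3))/3 = -(-86 + 3)/3 = -1/3*(-83) = 83/3)
-36598/F(r) = -36598/83/3 = -36598*3/83 = -109794/83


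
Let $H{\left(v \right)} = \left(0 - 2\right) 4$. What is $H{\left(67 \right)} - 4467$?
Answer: $-4475$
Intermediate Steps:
$H{\left(v \right)} = -8$ ($H{\left(v \right)} = \left(-2\right) 4 = -8$)
$H{\left(67 \right)} - 4467 = -8 - 4467 = -4475$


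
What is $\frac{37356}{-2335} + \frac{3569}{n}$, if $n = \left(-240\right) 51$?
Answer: $- \frac{93114211}{5716080} \approx -16.29$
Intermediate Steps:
$n = -12240$
$\frac{37356}{-2335} + \frac{3569}{n} = \frac{37356}{-2335} + \frac{3569}{-12240} = 37356 \left(- \frac{1}{2335}\right) + 3569 \left(- \frac{1}{12240}\right) = - \frac{37356}{2335} - \frac{3569}{12240} = - \frac{93114211}{5716080}$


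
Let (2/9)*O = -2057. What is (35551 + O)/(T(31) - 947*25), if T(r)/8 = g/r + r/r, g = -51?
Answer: -1630259/1468170 ≈ -1.1104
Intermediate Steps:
O = -18513/2 (O = (9/2)*(-2057) = -18513/2 ≈ -9256.5)
T(r) = 8 - 408/r (T(r) = 8*(-51/r + r/r) = 8*(-51/r + 1) = 8*(1 - 51/r) = 8 - 408/r)
(35551 + O)/(T(31) - 947*25) = (35551 - 18513/2)/((8 - 408/31) - 947*25) = 52589/(2*((8 - 408*1/31) - 23675)) = 52589/(2*((8 - 408/31) - 23675)) = 52589/(2*(-160/31 - 23675)) = 52589/(2*(-734085/31)) = (52589/2)*(-31/734085) = -1630259/1468170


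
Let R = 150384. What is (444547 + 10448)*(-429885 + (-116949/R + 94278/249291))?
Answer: -90527917994053590565/462831824 ≈ -1.9560e+11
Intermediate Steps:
(444547 + 10448)*(-429885 + (-116949/R + 94278/249291)) = (444547 + 10448)*(-429885 + (-116949/150384 + 94278/249291)) = 454995*(-429885 + (-116949*1/150384 + 94278*(1/249291))) = 454995*(-429885 + (-38983/50128 + 31426/83097)) = 454995*(-429885 - 1664047823/4165486416) = 454995*(-1790681791989983/4165486416) = -90527917994053590565/462831824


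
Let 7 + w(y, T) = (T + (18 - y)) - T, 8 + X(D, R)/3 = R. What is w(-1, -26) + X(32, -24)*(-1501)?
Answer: 144108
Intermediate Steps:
X(D, R) = -24 + 3*R
w(y, T) = 11 - y (w(y, T) = -7 + ((T + (18 - y)) - T) = -7 + ((18 + T - y) - T) = -7 + (18 - y) = 11 - y)
w(-1, -26) + X(32, -24)*(-1501) = (11 - 1*(-1)) + (-24 + 3*(-24))*(-1501) = (11 + 1) + (-24 - 72)*(-1501) = 12 - 96*(-1501) = 12 + 144096 = 144108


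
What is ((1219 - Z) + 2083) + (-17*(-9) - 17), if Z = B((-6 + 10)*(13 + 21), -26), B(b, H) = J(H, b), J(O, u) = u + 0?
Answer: 3302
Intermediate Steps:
J(O, u) = u
B(b, H) = b
Z = 136 (Z = (-6 + 10)*(13 + 21) = 4*34 = 136)
((1219 - Z) + 2083) + (-17*(-9) - 17) = ((1219 - 1*136) + 2083) + (-17*(-9) - 17) = ((1219 - 136) + 2083) + (153 - 17) = (1083 + 2083) + 136 = 3166 + 136 = 3302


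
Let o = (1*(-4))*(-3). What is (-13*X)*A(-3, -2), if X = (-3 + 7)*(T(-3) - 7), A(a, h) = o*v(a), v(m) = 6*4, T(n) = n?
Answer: 149760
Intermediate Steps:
v(m) = 24
o = 12 (o = -4*(-3) = 12)
A(a, h) = 288 (A(a, h) = 12*24 = 288)
X = -40 (X = (-3 + 7)*(-3 - 7) = 4*(-10) = -40)
(-13*X)*A(-3, -2) = -13*(-40)*288 = 520*288 = 149760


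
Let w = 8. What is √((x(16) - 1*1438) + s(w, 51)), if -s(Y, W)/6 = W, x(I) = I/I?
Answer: I*√1743 ≈ 41.749*I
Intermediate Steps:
x(I) = 1
s(Y, W) = -6*W
√((x(16) - 1*1438) + s(w, 51)) = √((1 - 1*1438) - 6*51) = √((1 - 1438) - 306) = √(-1437 - 306) = √(-1743) = I*√1743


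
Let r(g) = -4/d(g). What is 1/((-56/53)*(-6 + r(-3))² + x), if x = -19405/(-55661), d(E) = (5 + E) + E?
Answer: -2950033/11439599 ≈ -0.25788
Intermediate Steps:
d(E) = 5 + 2*E
x = 19405/55661 (x = -19405*(-1/55661) = 19405/55661 ≈ 0.34863)
r(g) = -4/(5 + 2*g)
1/((-56/53)*(-6 + r(-3))² + x) = 1/((-56/53)*(-6 - 4/(5 + 2*(-3)))² + 19405/55661) = 1/((-56*1/53)*(-6 - 4/(5 - 6))² + 19405/55661) = 1/(-56*(-6 - 4/(-1))²/53 + 19405/55661) = 1/(-56*(-6 - 4*(-1))²/53 + 19405/55661) = 1/(-56*(-6 + 4)²/53 + 19405/55661) = 1/(-56/53*(-2)² + 19405/55661) = 1/(-56/53*4 + 19405/55661) = 1/(-224/53 + 19405/55661) = 1/(-11439599/2950033) = -2950033/11439599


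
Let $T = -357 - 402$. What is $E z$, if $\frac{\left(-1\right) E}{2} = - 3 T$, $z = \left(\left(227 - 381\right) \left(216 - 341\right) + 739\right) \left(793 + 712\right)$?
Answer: $-137000008530$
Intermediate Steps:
$T = -759$
$z = 30083445$ ($z = \left(\left(-154\right) \left(-125\right) + 739\right) 1505 = \left(19250 + 739\right) 1505 = 19989 \cdot 1505 = 30083445$)
$E = -4554$ ($E = - 2 \left(\left(-3\right) \left(-759\right)\right) = \left(-2\right) 2277 = -4554$)
$E z = \left(-4554\right) 30083445 = -137000008530$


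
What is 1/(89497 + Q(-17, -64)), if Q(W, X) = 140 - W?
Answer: 1/89654 ≈ 1.1154e-5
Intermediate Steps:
1/(89497 + Q(-17, -64)) = 1/(89497 + (140 - 1*(-17))) = 1/(89497 + (140 + 17)) = 1/(89497 + 157) = 1/89654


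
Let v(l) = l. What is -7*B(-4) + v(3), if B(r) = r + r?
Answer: 59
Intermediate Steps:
B(r) = 2*r
-7*B(-4) + v(3) = -14*(-4) + 3 = -7*(-8) + 3 = 56 + 3 = 59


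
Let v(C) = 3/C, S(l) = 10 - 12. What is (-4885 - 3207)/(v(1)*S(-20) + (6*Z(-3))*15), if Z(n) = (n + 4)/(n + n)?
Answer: 1156/3 ≈ 385.33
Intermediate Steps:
S(l) = -2
Z(n) = (4 + n)/(2*n) (Z(n) = (4 + n)/((2*n)) = (4 + n)*(1/(2*n)) = (4 + n)/(2*n))
(-4885 - 3207)/(v(1)*S(-20) + (6*Z(-3))*15) = (-4885 - 3207)/((3/1)*(-2) + (6*((½)*(4 - 3)/(-3)))*15) = -8092/((3*1)*(-2) + (6*((½)*(-⅓)*1))*15) = -8092/(3*(-2) + (6*(-⅙))*15) = -8092/(-6 - 1*15) = -8092/(-6 - 15) = -8092/(-21) = -8092*(-1/21) = 1156/3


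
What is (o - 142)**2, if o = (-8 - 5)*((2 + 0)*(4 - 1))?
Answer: 48400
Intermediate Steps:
o = -78 (o = -26*3 = -13*6 = -78)
(o - 142)**2 = (-78 - 142)**2 = (-220)**2 = 48400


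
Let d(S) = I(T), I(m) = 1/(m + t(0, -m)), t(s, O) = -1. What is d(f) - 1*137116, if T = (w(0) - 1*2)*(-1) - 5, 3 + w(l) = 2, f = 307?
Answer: -411349/3 ≈ -1.3712e+5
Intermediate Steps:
w(l) = -1 (w(l) = -3 + 2 = -1)
T = -2 (T = (-1 - 1*2)*(-1) - 5 = (-1 - 2)*(-1) - 5 = -3*(-1) - 5 = 3 - 5 = -2)
I(m) = 1/(-1 + m) (I(m) = 1/(m - 1) = 1/(-1 + m))
d(S) = -1/3 (d(S) = 1/(-1 - 2) = 1/(-3) = -1/3)
d(f) - 1*137116 = -1/3 - 1*137116 = -1/3 - 137116 = -411349/3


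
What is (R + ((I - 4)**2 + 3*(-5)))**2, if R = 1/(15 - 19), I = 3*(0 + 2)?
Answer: 2025/16 ≈ 126.56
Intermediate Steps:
I = 6 (I = 3*2 = 6)
R = -1/4 (R = 1/(-4) = -1/4 ≈ -0.25000)
(R + ((I - 4)**2 + 3*(-5)))**2 = (-1/4 + ((6 - 4)**2 + 3*(-5)))**2 = (-1/4 + (2**2 - 15))**2 = (-1/4 + (4 - 15))**2 = (-1/4 - 11)**2 = (-45/4)**2 = 2025/16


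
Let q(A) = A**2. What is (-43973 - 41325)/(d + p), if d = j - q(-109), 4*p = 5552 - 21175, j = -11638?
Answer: 341192/109699 ≈ 3.1103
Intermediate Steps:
p = -15623/4 (p = (5552 - 21175)/4 = (1/4)*(-15623) = -15623/4 ≈ -3905.8)
d = -23519 (d = -11638 - 1*(-109)**2 = -11638 - 1*11881 = -11638 - 11881 = -23519)
(-43973 - 41325)/(d + p) = (-43973 - 41325)/(-23519 - 15623/4) = -85298/(-109699/4) = -85298*(-4/109699) = 341192/109699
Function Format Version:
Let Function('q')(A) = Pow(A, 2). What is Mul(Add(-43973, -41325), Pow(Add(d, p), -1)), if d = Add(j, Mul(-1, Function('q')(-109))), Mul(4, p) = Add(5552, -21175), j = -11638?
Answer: Rational(341192, 109699) ≈ 3.1103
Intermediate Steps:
p = Rational(-15623, 4) (p = Mul(Rational(1, 4), Add(5552, -21175)) = Mul(Rational(1, 4), -15623) = Rational(-15623, 4) ≈ -3905.8)
d = -23519 (d = Add(-11638, Mul(-1, Pow(-109, 2))) = Add(-11638, Mul(-1, 11881)) = Add(-11638, -11881) = -23519)
Mul(Add(-43973, -41325), Pow(Add(d, p), -1)) = Mul(Add(-43973, -41325), Pow(Add(-23519, Rational(-15623, 4)), -1)) = Mul(-85298, Pow(Rational(-109699, 4), -1)) = Mul(-85298, Rational(-4, 109699)) = Rational(341192, 109699)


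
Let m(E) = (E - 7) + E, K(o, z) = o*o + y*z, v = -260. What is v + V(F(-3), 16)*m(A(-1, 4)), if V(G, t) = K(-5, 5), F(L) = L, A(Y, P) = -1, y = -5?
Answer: -260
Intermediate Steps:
K(o, z) = o² - 5*z (K(o, z) = o*o - 5*z = o² - 5*z)
V(G, t) = 0 (V(G, t) = (-5)² - 5*5 = 25 - 25 = 0)
m(E) = -7 + 2*E (m(E) = (-7 + E) + E = -7 + 2*E)
v + V(F(-3), 16)*m(A(-1, 4)) = -260 + 0*(-7 + 2*(-1)) = -260 + 0*(-7 - 2) = -260 + 0*(-9) = -260 + 0 = -260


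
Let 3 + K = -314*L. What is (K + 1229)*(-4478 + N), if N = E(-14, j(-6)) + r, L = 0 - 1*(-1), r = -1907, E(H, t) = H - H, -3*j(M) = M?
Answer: -5823120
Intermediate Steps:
j(M) = -M/3
E(H, t) = 0
L = 1 (L = 0 + 1 = 1)
N = -1907 (N = 0 - 1907 = -1907)
K = -317 (K = -3 - 314*1 = -3 - 314 = -317)
(K + 1229)*(-4478 + N) = (-317 + 1229)*(-4478 - 1907) = 912*(-6385) = -5823120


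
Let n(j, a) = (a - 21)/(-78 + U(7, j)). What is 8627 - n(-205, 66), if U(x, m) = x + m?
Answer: 793699/92 ≈ 8627.2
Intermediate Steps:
U(x, m) = m + x
n(j, a) = (-21 + a)/(-71 + j) (n(j, a) = (a - 21)/(-78 + (j + 7)) = (-21 + a)/(-78 + (7 + j)) = (-21 + a)/(-71 + j))
8627 - n(-205, 66) = 8627 - (-21 + 66)/(-71 - 205) = 8627 - 45/(-276) = 8627 - (-1)*45/276 = 8627 - 1*(-15/92) = 8627 + 15/92 = 793699/92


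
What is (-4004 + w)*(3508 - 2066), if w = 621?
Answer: -4878286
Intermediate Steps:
(-4004 + w)*(3508 - 2066) = (-4004 + 621)*(3508 - 2066) = -3383*1442 = -4878286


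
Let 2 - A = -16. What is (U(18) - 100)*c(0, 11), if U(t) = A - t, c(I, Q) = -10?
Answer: 1000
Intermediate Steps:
A = 18 (A = 2 - 1*(-16) = 2 + 16 = 18)
U(t) = 18 - t
(U(18) - 100)*c(0, 11) = ((18 - 1*18) - 100)*(-10) = ((18 - 18) - 100)*(-10) = (0 - 100)*(-10) = -100*(-10) = 1000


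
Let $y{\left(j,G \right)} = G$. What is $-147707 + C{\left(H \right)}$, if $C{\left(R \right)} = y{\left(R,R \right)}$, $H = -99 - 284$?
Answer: $-148090$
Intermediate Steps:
$H = -383$
$C{\left(R \right)} = R$
$-147707 + C{\left(H \right)} = -147707 - 383 = -148090$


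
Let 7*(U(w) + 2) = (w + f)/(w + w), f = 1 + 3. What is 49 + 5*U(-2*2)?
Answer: 39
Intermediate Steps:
f = 4
U(w) = -2 + (4 + w)/(14*w) (U(w) = -2 + ((w + 4)/(w + w))/7 = -2 + ((4 + w)/((2*w)))/7 = -2 + ((4 + w)*(1/(2*w)))/7 = -2 + ((4 + w)/(2*w))/7 = -2 + (4 + w)/(14*w))
49 + 5*U(-2*2) = 49 + 5*((4 - (-54)*2)/(14*((-2*2)))) = 49 + 5*((1/14)*(4 - 27*(-4))/(-4)) = 49 + 5*((1/14)*(-1/4)*(4 + 108)) = 49 + 5*((1/14)*(-1/4)*112) = 49 + 5*(-2) = 49 - 10 = 39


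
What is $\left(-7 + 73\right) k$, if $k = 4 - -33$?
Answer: $2442$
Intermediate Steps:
$k = 37$ ($k = 4 + 33 = 37$)
$\left(-7 + 73\right) k = \left(-7 + 73\right) 37 = 66 \cdot 37 = 2442$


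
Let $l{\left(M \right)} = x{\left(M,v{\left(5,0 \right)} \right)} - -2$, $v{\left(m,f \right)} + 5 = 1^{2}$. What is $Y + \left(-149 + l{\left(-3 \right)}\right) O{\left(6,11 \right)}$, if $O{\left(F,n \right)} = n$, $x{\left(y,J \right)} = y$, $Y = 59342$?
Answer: $57692$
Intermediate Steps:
$v{\left(m,f \right)} = -4$ ($v{\left(m,f \right)} = -5 + 1^{2} = -5 + 1 = -4$)
$l{\left(M \right)} = 2 + M$ ($l{\left(M \right)} = M - -2 = M + 2 = 2 + M$)
$Y + \left(-149 + l{\left(-3 \right)}\right) O{\left(6,11 \right)} = 59342 + \left(-149 + \left(2 - 3\right)\right) 11 = 59342 + \left(-149 - 1\right) 11 = 59342 - 1650 = 57692$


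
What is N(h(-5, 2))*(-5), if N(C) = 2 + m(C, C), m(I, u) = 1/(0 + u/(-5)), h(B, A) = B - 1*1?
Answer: -85/6 ≈ -14.167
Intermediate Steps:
h(B, A) = -1 + B (h(B, A) = B - 1 = -1 + B)
m(I, u) = -5/u (m(I, u) = 1/(0 + u*(-⅕)) = 1/(0 - u/5) = 1/(-u/5) = -5/u)
N(C) = 2 - 5/C
N(h(-5, 2))*(-5) = (2 - 5/(-1 - 5))*(-5) = (2 - 5/(-6))*(-5) = (2 - 5*(-⅙))*(-5) = (2 + ⅚)*(-5) = (17/6)*(-5) = -85/6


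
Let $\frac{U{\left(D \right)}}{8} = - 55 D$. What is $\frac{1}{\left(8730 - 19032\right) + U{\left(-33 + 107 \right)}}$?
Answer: $- \frac{1}{42862} \approx -2.3331 \cdot 10^{-5}$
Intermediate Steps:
$U{\left(D \right)} = - 440 D$ ($U{\left(D \right)} = 8 \left(- 55 D\right) = - 440 D$)
$\frac{1}{\left(8730 - 19032\right) + U{\left(-33 + 107 \right)}} = \frac{1}{\left(8730 - 19032\right) - 440 \left(-33 + 107\right)} = \frac{1}{-10302 - 32560} = \frac{1}{-42862} = - \frac{1}{42862}$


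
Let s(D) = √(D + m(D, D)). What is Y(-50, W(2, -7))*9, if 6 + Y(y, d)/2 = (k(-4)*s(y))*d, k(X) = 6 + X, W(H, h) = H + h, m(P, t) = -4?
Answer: -108 - 540*I*√6 ≈ -108.0 - 1322.7*I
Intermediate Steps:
s(D) = √(-4 + D) (s(D) = √(D - 4) = √(-4 + D))
Y(y, d) = -12 + 4*d*√(-4 + y) (Y(y, d) = -12 + 2*(((6 - 4)*√(-4 + y))*d) = -12 + 2*((2*√(-4 + y))*d) = -12 + 2*(2*d*√(-4 + y)) = -12 + 4*d*√(-4 + y))
Y(-50, W(2, -7))*9 = (-12 + 4*(2 - 7)*√(-4 - 50))*9 = (-12 + 4*(-5)*√(-54))*9 = (-12 + 4*(-5)*(3*I*√6))*9 = (-12 - 60*I*√6)*9 = -108 - 540*I*√6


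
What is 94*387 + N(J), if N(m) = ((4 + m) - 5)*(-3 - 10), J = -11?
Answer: 36534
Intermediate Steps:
N(m) = 13 - 13*m (N(m) = (-1 + m)*(-13) = 13 - 13*m)
94*387 + N(J) = 94*387 + (13 - 13*(-11)) = 36378 + (13 + 143) = 36378 + 156 = 36534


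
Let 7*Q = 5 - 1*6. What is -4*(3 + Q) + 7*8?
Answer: 312/7 ≈ 44.571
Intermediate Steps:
Q = -⅐ (Q = (5 - 1*6)/7 = (5 - 6)/7 = (⅐)*(-1) = -⅐ ≈ -0.14286)
-4*(3 + Q) + 7*8 = -4*(3 - ⅐) + 7*8 = -4*20/7 + 56 = -80/7 + 56 = 312/7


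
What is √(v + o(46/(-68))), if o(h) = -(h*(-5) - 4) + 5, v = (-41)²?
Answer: √1949730/34 ≈ 41.068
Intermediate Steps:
v = 1681
o(h) = 9 + 5*h (o(h) = -(-5*h - 4) + 5 = -(-4 - 5*h) + 5 = (4 + 5*h) + 5 = 9 + 5*h)
√(v + o(46/(-68))) = √(1681 + (9 + 5*(46/(-68)))) = √(1681 + (9 + 5*(46*(-1/68)))) = √(1681 + (9 + 5*(-23/34))) = √(1681 + (9 - 115/34)) = √(1681 + 191/34) = √(57345/34) = √1949730/34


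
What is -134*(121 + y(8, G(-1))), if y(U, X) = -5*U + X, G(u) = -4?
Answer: -10318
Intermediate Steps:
y(U, X) = X - 5*U
-134*(121 + y(8, G(-1))) = -134*(121 + (-4 - 5*8)) = -134*(121 + (-4 - 40)) = -134*(121 - 44) = -134*77 = -10318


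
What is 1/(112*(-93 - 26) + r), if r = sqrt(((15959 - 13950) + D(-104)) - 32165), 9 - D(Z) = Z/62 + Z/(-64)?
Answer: -3305344/44061101275 - 2*I*sqrt(463539466)/44061101275 ≈ -7.5017e-5 - 9.7728e-7*I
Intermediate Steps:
D(Z) = 9 - Z/1984 (D(Z) = 9 - (Z/62 + Z/(-64)) = 9 - (Z*(1/62) + Z*(-1/64)) = 9 - (Z/62 - Z/64) = 9 - Z/1984)
r = I*sqrt(463539466)/124 (r = sqrt(((15959 - 13950) + (9 - 1/1984*(-104))) - 32165) = sqrt((2009 + (9 + 13/248)) - 32165) = sqrt((2009 + 2245/248) - 32165) = sqrt(500477/248 - 32165) = sqrt(-7476443/248) = I*sqrt(463539466)/124 ≈ 173.63*I)
1/(112*(-93 - 26) + r) = 1/(112*(-93 - 26) + I*sqrt(463539466)/124) = 1/(112*(-119) + I*sqrt(463539466)/124) = 1/(-13328 + I*sqrt(463539466)/124)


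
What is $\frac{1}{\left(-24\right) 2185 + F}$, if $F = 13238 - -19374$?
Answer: $- \frac{1}{19828} \approx -5.0434 \cdot 10^{-5}$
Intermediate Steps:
$F = 32612$ ($F = 13238 + 19374 = 32612$)
$\frac{1}{\left(-24\right) 2185 + F} = \frac{1}{\left(-24\right) 2185 + 32612} = \frac{1}{-52440 + 32612} = \frac{1}{-19828} = - \frac{1}{19828}$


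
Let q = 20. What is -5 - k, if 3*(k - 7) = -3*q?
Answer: 8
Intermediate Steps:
k = -13 (k = 7 + (-3*20)/3 = 7 + (⅓)*(-60) = 7 - 20 = -13)
-5 - k = -5 - 1*(-13) = -5 + 13 = 8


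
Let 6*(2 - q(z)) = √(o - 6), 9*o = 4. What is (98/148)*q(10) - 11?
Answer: -358/37 - 245*I*√2/1332 ≈ -9.6757 - 0.26012*I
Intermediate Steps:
o = 4/9 (o = (⅑)*4 = 4/9 ≈ 0.44444)
q(z) = 2 - 5*I*√2/18 (q(z) = 2 - √(4/9 - 6)/6 = 2 - 5*I*√2/18)
(98/148)*q(10) - 11 = (98/148)*(2 - 5*I*√2/18) - 11 = (98*(1/148))*(2 - 5*I*√2/18) - 11 = 49*(2 - 5*I*√2/18)/74 - 11 = (49/37 - 245*I*√2/1332) - 11 = -358/37 - 245*I*√2/1332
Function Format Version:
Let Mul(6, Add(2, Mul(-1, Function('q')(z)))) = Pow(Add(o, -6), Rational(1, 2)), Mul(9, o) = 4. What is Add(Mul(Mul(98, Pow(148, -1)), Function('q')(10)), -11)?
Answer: Add(Rational(-358, 37), Mul(Rational(-245, 1332), I, Pow(2, Rational(1, 2)))) ≈ Add(-9.6757, Mul(-0.26012, I))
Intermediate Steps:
o = Rational(4, 9) (o = Mul(Rational(1, 9), 4) = Rational(4, 9) ≈ 0.44444)
Function('q')(z) = Add(2, Mul(Rational(-5, 18), I, Pow(2, Rational(1, 2)))) (Function('q')(z) = Add(2, Mul(Rational(-1, 6), Pow(Add(Rational(4, 9), -6), Rational(1, 2)))) = Add(2, Mul(Rational(-1, 6), Pow(Rational(-50, 9), Rational(1, 2)))) = Add(2, Mul(Rational(-1, 6), Mul(Rational(5, 3), I, Pow(2, Rational(1, 2))))) = Add(2, Mul(Rational(-5, 18), I, Pow(2, Rational(1, 2)))))
Add(Mul(Mul(98, Pow(148, -1)), Function('q')(10)), -11) = Add(Mul(Mul(98, Pow(148, -1)), Add(2, Mul(Rational(-5, 18), I, Pow(2, Rational(1, 2))))), -11) = Add(Mul(Mul(98, Rational(1, 148)), Add(2, Mul(Rational(-5, 18), I, Pow(2, Rational(1, 2))))), -11) = Add(Mul(Rational(49, 74), Add(2, Mul(Rational(-5, 18), I, Pow(2, Rational(1, 2))))), -11) = Add(Add(Rational(49, 37), Mul(Rational(-245, 1332), I, Pow(2, Rational(1, 2)))), -11) = Add(Rational(-358, 37), Mul(Rational(-245, 1332), I, Pow(2, Rational(1, 2))))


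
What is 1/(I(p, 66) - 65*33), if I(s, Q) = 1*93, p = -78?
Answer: -1/2052 ≈ -0.00048733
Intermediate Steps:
I(s, Q) = 93
1/(I(p, 66) - 65*33) = 1/(93 - 65*33) = 1/(93 - 2145) = 1/(-2052) = -1/2052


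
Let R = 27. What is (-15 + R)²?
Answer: 144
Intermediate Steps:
(-15 + R)² = (-15 + 27)² = 12² = 144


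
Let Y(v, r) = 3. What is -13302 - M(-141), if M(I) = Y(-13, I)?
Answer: -13305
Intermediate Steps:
M(I) = 3
-13302 - M(-141) = -13302 - 1*3 = -13302 - 3 = -13305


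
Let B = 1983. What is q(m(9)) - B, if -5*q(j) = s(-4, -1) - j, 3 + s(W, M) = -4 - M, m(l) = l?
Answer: -1980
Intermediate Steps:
s(W, M) = -7 - M (s(W, M) = -3 + (-4 - M) = -7 - M)
q(j) = 6/5 + j/5 (q(j) = -((-7 - 1*(-1)) - j)/5 = -((-7 + 1) - j)/5 = -(-6 - j)/5 = 6/5 + j/5)
q(m(9)) - B = (6/5 + (⅕)*9) - 1*1983 = (6/5 + 9/5) - 1983 = 3 - 1983 = -1980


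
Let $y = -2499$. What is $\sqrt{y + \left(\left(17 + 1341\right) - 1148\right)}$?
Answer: $i \sqrt{2289} \approx 47.844 i$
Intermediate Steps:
$\sqrt{y + \left(\left(17 + 1341\right) - 1148\right)} = \sqrt{-2499 + \left(\left(17 + 1341\right) - 1148\right)} = \sqrt{-2499 + \left(1358 - 1148\right)} = \sqrt{-2499 + 210} = \sqrt{-2289} = i \sqrt{2289}$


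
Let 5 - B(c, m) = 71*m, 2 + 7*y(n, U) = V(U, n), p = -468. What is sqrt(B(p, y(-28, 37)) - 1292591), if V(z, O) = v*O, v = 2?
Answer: 4*I*sqrt(3956743)/7 ≈ 1136.7*I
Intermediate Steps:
V(z, O) = 2*O
y(n, U) = -2/7 + 2*n/7 (y(n, U) = -2/7 + (2*n)/7 = -2/7 + 2*n/7)
B(c, m) = 5 - 71*m
sqrt(B(p, y(-28, 37)) - 1292591) = sqrt((5 - 71*(-2/7 + (2/7)*(-28))) - 1292591) = sqrt((5 - 71*(-2/7 - 8)) - 1292591) = sqrt((5 - 71*(-58/7)) - 1292591) = sqrt((5 + 4118/7) - 1292591) = sqrt(4153/7 - 1292591) = sqrt(-9043984/7) = 4*I*sqrt(3956743)/7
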